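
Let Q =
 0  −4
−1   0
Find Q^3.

[[0, −16], [−4, 0]]

Q^2 = [[4, 0], [0, 4]]
Q^3 = [[0, −16], [−4, 0]]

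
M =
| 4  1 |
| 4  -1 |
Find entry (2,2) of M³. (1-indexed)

7

M² = [[20, 3], [12, 5]]
M³ = [[92, 17], [68, 7]]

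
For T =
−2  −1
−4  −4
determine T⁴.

T² = [[8, 6], [24, 20]]
T³ = [[−40, −32], [−128, −104]]
T⁴ = [[208, 168], [672, 544]]

[[208, 168], [672, 544]]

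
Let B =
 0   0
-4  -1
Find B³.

B² = [[0, 0], [4, 1]]
B³ = [[0, 0], [-4, -1]]

[[0, 0], [-4, -1]]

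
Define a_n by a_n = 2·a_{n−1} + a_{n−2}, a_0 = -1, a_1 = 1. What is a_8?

With companion matrix C = [[2, 1], [1, 0]], [a_n, a_{n−1}]ᵀ = C·[a_{n−1}, a_{n−2}]ᵀ, so [a_8, a_7]ᵀ = C⁷·[a_1, a_0]ᵀ.
C⁷ = [[408, 169], [169, 70]], giving [a_8, a_7]ᵀ = [[239], [99]].

239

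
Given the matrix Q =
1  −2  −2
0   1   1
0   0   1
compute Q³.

Q = I + N where N = [[0, −2, −2], [0, 0, 1], [0, 0, 0]] is strictly upper-triangular, so N³ = 0.
(I + N)³ = I + 3·N + 3·N² = [[1, −6, −12], [0, 1, 3], [0, 0, 1]].

[[1, −6, −12], [0, 1, 3], [0, 0, 1]]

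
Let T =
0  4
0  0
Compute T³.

T is strictly triangular, hence nilpotent: T² = 0, so T³ = 0.

[[0, 0], [0, 0]]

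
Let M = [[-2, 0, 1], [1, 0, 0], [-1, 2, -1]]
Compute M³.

[[-1, -6, 6], [3, 2, -3], [-12, 0, 5]]

M² = [[3, 2, -3], [-2, 0, 1], [5, -2, 0]]
M³ = [[-1, -6, 6], [3, 2, -3], [-12, 0, 5]]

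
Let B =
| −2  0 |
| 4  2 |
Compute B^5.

[[−32, 0], [64, 32]]

tr B = 0 and det B = −4, so the characteristic polynomial is λ² − (0)λ + (−4) with roots −2 and 2.
Eigenvectors give P = [[1, 0], [−1, −1]] with P⁻¹ = [[1, 0], [−1, −1]], and B = P·diag(−2, 2)·P⁻¹.
Then B^5 = P·diag(−32, 32)·P⁻¹ = [[−32, 0], [32, −32]] · [[1, 0], [−1, −1]] = [[−32, 0], [64, 32]].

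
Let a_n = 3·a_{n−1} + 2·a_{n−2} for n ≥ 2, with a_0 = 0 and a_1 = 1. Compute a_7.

With companion matrix A = [[3, 2], [1, 0]], [a_n, a_{n−1}]ᵀ = A·[a_{n−1}, a_{n−2}]ᵀ, so [a_7, a_6]ᵀ = A^6·[a_1, a_0]ᵀ.
A^6 = [[1763, 990], [495, 278]], giving [a_7, a_6]ᵀ = [[1763], [495]].

1763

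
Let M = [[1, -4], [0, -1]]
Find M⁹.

M² = I (check: tr M = 0 and det M = -1), so M⁹ = M since 9 is odd.

[[1, -4], [0, -1]]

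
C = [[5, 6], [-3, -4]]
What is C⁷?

[[257, 258], [-129, -130]]

tr C = 1 and det C = -2, so the characteristic polynomial is λ² − (1)λ + (-2) with roots -1 and 2.
Eigenvectors give P = [[-1, -2], [1, 1]] with P⁻¹ = [[1, 2], [-1, -1]], and C = P·diag(-1, 2)·P⁻¹.
Then C⁷ = P·diag(-1, 128)·P⁻¹ = [[1, -256], [-1, 128]] · [[1, 2], [-1, -1]] = [[257, 258], [-129, -130]].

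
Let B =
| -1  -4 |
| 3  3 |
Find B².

[[-11, -8], [6, -3]]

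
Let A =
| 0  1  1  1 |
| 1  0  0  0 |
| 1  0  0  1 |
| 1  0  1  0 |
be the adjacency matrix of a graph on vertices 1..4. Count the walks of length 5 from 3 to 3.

The number of length-5 walks from vertex 3 to vertex 3 is entry (3,3) of A^5, where A is the adjacency matrix.
A^2 = [[3, 0, 1, 1], [0, 1, 1, 1], [1, 1, 2, 1], [1, 1, 1, 2]]
A^3 = [[2, 3, 4, 4], [3, 0, 1, 1], [4, 1, 2, 3], [4, 1, 3, 2]]
A^4 = [[11, 2, 6, 6], [2, 3, 4, 4], [6, 4, 7, 6], [6, 4, 6, 7]]
A^5 = [[14, 11, 17, 17], [11, 2, 6, 6], [17, 6, 12, 13], [17, 6, 13, 12]]

12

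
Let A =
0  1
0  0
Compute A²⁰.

A is strictly triangular, hence nilpotent: A² = 0, so A²⁰ = 0.

[[0, 0], [0, 0]]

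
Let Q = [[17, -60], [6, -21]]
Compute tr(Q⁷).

-2188

tr Q = -4 and det Q = 3, so the characteristic polynomial is λ² − (-4)λ + (3) with roots -1 and -3.
Eigenvectors give P = [[-10, 3], [-3, 1]] with P⁻¹ = [[-1, 3], [-3, 10]], and Q = P·diag(-1, -3)·P⁻¹.
Then Q⁷ = P·diag(-1, -2187)·P⁻¹ = [[10, -6561], [3, -2187]] · [[-1, 3], [-3, 10]] = [[19673, -65580], [6558, -21861]].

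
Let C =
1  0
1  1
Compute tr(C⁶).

C = I + N where N = [[0, 0], [1, 0]] is strictly lower-triangular, so N² = 0.
(I + N)⁶ = I + 6·N = [[1, 0], [6, 1]].

2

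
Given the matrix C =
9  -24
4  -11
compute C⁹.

[[39369, -118104], [19684, -59051]]

tr C = -2 and det C = -3, so the characteristic polynomial is λ² − (-2)λ + (-3) with roots -3 and 1.
Eigenvectors give P = [[2, 3], [1, 1]] with P⁻¹ = [[-1, 3], [1, -2]], and C = P·diag(-3, 1)·P⁻¹.
Then C⁹ = P·diag(-19683, 1)·P⁻¹ = [[-39366, 3], [-19683, 1]] · [[-1, 3], [1, -2]] = [[39369, -118104], [19684, -59051]].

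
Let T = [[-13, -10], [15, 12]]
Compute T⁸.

tr T = -1 and det T = -6, so the characteristic polynomial is λ² − (-1)λ + (-6) with roots 2 and -3.
Eigenvectors give P = [[-2, 1], [3, -1]] with P⁻¹ = [[1, 1], [3, 2]], and T = P·diag(2, -3)·P⁻¹.
Then T⁸ = P·diag(256, 6561)·P⁻¹ = [[-512, 6561], [768, -6561]] · [[1, 1], [3, 2]] = [[19171, 12610], [-18915, -12354]].

[[19171, 12610], [-18915, -12354]]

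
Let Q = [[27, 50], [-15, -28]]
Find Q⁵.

tr Q = -1 and det Q = -6, so the characteristic polynomial is λ² − (-1)λ + (-6) with roots -3 and 2.
Eigenvectors give P = [[-5, -2], [3, 1]] with P⁻¹ = [[1, 2], [-3, -5]], and Q = P·diag(-3, 2)·P⁻¹.
Then Q⁵ = P·diag(-243, 32)·P⁻¹ = [[1215, -64], [-729, 32]] · [[1, 2], [-3, -5]] = [[1407, 2750], [-825, -1618]].

[[1407, 2750], [-825, -1618]]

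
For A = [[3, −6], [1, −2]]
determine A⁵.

[[3, −6], [1, −2]]

A² = A (a projection; rank 1, trace 1), so A⁵ = A.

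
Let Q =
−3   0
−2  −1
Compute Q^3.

[[−27, 0], [−26, −1]]

tr Q = −4 and det Q = 3, so the characteristic polynomial is λ² − (−4)λ + (3) with roots −3 and −1.
Eigenvectors give P = [[−1, 0], [−1, 1]] with P⁻¹ = [[−1, 0], [−1, 1]], and Q = P·diag(−3, −1)·P⁻¹.
Then Q^3 = P·diag(−27, −1)·P⁻¹ = [[27, 0], [27, −1]] · [[−1, 0], [−1, 1]] = [[−27, 0], [−26, −1]].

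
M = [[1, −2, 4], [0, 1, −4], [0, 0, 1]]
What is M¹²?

M = I + N where N = [[0, −2, 4], [0, 0, −4], [0, 0, 0]] is strictly upper-triangular, so N³ = 0.
(I + N)¹² = I + 12·N + 66·N² = [[1, −24, 576], [0, 1, −48], [0, 0, 1]].

[[1, −24, 576], [0, 1, −48], [0, 0, 1]]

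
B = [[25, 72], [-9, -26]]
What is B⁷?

tr B = -1 and det B = -2, so the characteristic polynomial is λ² − (-1)λ + (-2) with roots 1 and -2.
Eigenvectors give P = [[-3, -8], [1, 3]] with P⁻¹ = [[-3, -8], [1, 3]], and B = P·diag(1, -2)·P⁻¹.
Then B⁷ = P·diag(1, -128)·P⁻¹ = [[-3, 1024], [1, -384]] · [[-3, -8], [1, 3]] = [[1033, 3096], [-387, -1160]].

[[1033, 3096], [-387, -1160]]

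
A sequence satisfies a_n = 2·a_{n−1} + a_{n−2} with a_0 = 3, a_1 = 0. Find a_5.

36

With companion matrix T = [[2, 1], [1, 0]], [a_n, a_{n−1}]ᵀ = T·[a_{n−1}, a_{n−2}]ᵀ, so [a_5, a_4]ᵀ = T^4·[a_1, a_0]ᵀ.
T^4 = [[29, 12], [12, 5]], giving [a_5, a_4]ᵀ = [[36], [15]].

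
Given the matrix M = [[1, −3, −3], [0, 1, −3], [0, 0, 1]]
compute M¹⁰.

M = I + N where N = [[0, −3, −3], [0, 0, −3], [0, 0, 0]] is strictly upper-triangular, so N³ = 0.
(I + N)¹⁰ = I + 10·N + 45·N² = [[1, −30, 375], [0, 1, −30], [0, 0, 1]].

[[1, −30, 375], [0, 1, −30], [0, 0, 1]]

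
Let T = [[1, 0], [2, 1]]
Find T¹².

[[1, 0], [24, 1]]

T = I + N where N = [[0, 0], [2, 0]] is strictly lower-triangular, so N² = 0.
(I + N)¹² = I + 12·N = [[1, 0], [24, 1]].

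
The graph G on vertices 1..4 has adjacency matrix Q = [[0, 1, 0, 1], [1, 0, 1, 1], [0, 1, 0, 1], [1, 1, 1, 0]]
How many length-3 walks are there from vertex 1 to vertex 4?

5

The number of length-3 walks from vertex 1 to vertex 4 is entry (1,4) of Q³, where Q is the adjacency matrix.
Q² = [[2, 1, 2, 1], [1, 3, 1, 2], [2, 1, 2, 1], [1, 2, 1, 3]]
Q³ = [[2, 5, 2, 5], [5, 4, 5, 5], [2, 5, 2, 5], [5, 5, 5, 4]]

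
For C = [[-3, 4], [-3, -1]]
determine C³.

[[57, 4], [-3, 59]]

C² = [[-3, -16], [12, -11]]
C³ = [[57, 4], [-3, 59]]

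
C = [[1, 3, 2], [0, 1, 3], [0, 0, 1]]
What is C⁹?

C = I + N where N = [[0, 3, 2], [0, 0, 3], [0, 0, 0]] is strictly upper-triangular, so N³ = 0.
(I + N)⁹ = I + 9·N + 36·N² = [[1, 27, 342], [0, 1, 27], [0, 0, 1]].

[[1, 27, 342], [0, 1, 27], [0, 0, 1]]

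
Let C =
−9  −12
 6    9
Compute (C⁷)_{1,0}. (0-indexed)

tr C = 0 and det C = −9, so the characteristic polynomial is λ² − (0)λ + (−9) with roots 3 and −3.
Eigenvectors give P = [[−1, −2], [1, 1]] with P⁻¹ = [[1, 2], [−1, −1]], and C = P·diag(3, −3)·P⁻¹.
Then C⁷ = P·diag(2187, −2187)·P⁻¹ = [[−2187, 4374], [2187, −2187]] · [[1, 2], [−1, −1]] = [[−6561, −8748], [4374, 6561]].

4374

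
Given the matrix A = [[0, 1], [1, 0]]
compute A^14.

[[1, 0], [0, 1]]

A² = I (check: tr A = 0 and det A = -1), so A^14 = I since 14 is even.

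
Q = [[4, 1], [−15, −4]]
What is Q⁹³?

Q² = I (check: tr Q = 0 and det Q = −1), so Q⁹³ = Q since 93 is odd.

[[4, 1], [−15, −4]]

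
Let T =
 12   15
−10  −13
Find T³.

tr T = −1 and det T = −6, so the characteristic polynomial is λ² − (−1)λ + (−6) with roots −3 and 2.
Eigenvectors give P = [[1, −3], [−1, 2]] with P⁻¹ = [[−2, −3], [−1, −1]], and T = P·diag(−3, 2)·P⁻¹.
Then T³ = P·diag(−27, 8)·P⁻¹ = [[−27, −24], [27, 16]] · [[−2, −3], [−1, −1]] = [[78, 105], [−70, −97]].

[[78, 105], [−70, −97]]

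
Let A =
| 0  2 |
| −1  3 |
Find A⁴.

tr A = 3 and det A = 2, so the characteristic polynomial is λ² − (3)λ + (2) with roots 2 and 1.
Eigenvectors give P = [[−1, 2], [−1, 1]] with P⁻¹ = [[1, −2], [1, −1]], and A = P·diag(2, 1)·P⁻¹.
Then A⁴ = P·diag(16, 1)·P⁻¹ = [[−16, 2], [−16, 1]] · [[1, −2], [1, −1]] = [[−14, 30], [−15, 31]].

[[−14, 30], [−15, 31]]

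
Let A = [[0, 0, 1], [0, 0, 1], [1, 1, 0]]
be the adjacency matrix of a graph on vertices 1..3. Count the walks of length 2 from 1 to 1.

1

The number of length-2 walks from vertex 1 to vertex 1 is entry (1,1) of A², where A is the adjacency matrix.
A² = [[1, 1, 0], [1, 1, 0], [0, 0, 2]]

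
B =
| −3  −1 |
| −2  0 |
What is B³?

[[−39, −11], [−22, −6]]

B² = [[11, 3], [6, 2]]
B³ = [[−39, −11], [−22, −6]]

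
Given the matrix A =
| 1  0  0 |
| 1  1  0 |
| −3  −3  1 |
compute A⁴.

A = I + N where N = [[0, 0, 0], [1, 0, 0], [−3, −3, 0]] is strictly lower-triangular, so N³ = 0.
(I + N)⁴ = I + 4·N + 6·N² = [[1, 0, 0], [4, 1, 0], [−30, −12, 1]].

[[1, 0, 0], [4, 1, 0], [−30, −12, 1]]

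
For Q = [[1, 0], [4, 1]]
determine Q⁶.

Q = I + N where N = [[0, 0], [4, 0]] is strictly lower-triangular, so N² = 0.
(I + N)⁶ = I + 6·N = [[1, 0], [24, 1]].

[[1, 0], [24, 1]]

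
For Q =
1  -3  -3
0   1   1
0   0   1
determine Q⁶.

Q = I + N where N = [[0, -3, -3], [0, 0, 1], [0, 0, 0]] is strictly upper-triangular, so N³ = 0.
(I + N)⁶ = I + 6·N + 15·N² = [[1, -18, -63], [0, 1, 6], [0, 0, 1]].

[[1, -18, -63], [0, 1, 6], [0, 0, 1]]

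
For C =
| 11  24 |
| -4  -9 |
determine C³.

tr C = 2 and det C = -3, so the characteristic polynomial is λ² − (2)λ + (-3) with roots 3 and -1.
Eigenvectors give P = [[3, -2], [-1, 1]] with P⁻¹ = [[1, 2], [1, 3]], and C = P·diag(3, -1)·P⁻¹.
Then C³ = P·diag(27, -1)·P⁻¹ = [[81, 2], [-27, -1]] · [[1, 2], [1, 3]] = [[83, 168], [-28, -57]].

[[83, 168], [-28, -57]]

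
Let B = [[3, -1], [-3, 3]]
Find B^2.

[[12, -6], [-18, 12]]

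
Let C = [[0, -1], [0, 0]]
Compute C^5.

[[0, 0], [0, 0]]

C is strictly triangular, hence nilpotent: C^2 = 0, so C^5 = 0.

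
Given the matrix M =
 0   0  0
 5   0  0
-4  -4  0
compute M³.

[[0, 0, 0], [0, 0, 0], [0, 0, 0]]

M is strictly triangular, hence nilpotent: M³ = 0, so M³ = 0.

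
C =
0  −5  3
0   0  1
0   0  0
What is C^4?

C is strictly triangular, hence nilpotent: C^3 = 0, so C^4 = 0.

[[0, 0, 0], [0, 0, 0], [0, 0, 0]]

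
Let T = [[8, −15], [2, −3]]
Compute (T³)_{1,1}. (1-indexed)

tr T = 5 and det T = 6, so the characteristic polynomial is λ² − (5)λ + (6) with roots 2 and 3.
Eigenvectors give P = [[−5, 3], [−2, 1]] with P⁻¹ = [[1, −3], [2, −5]], and T = P·diag(2, 3)·P⁻¹.
Then T³ = P·diag(8, 27)·P⁻¹ = [[−40, 81], [−16, 27]] · [[1, −3], [2, −5]] = [[122, −285], [38, −87]].

122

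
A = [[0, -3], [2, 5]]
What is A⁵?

[[-390, -633], [422, 665]]

tr A = 5 and det A = 6, so the characteristic polynomial is λ² − (5)λ + (6) with roots 2 and 3.
Eigenvectors give P = [[3, -1], [-2, 1]] with P⁻¹ = [[1, 1], [2, 3]], and A = P·diag(2, 3)·P⁻¹.
Then A⁵ = P·diag(32, 243)·P⁻¹ = [[96, -243], [-64, 243]] · [[1, 1], [2, 3]] = [[-390, -633], [422, 665]].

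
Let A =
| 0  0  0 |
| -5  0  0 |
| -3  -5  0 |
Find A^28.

A is strictly triangular, hence nilpotent: A^3 = 0, so A^28 = 0.

[[0, 0, 0], [0, 0, 0], [0, 0, 0]]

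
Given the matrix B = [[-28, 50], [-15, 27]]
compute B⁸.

tr B = -1 and det B = -6, so the characteristic polynomial is λ² − (-1)λ + (-6) with roots 2 and -3.
Eigenvectors give P = [[5, -2], [3, -1]] with P⁻¹ = [[-1, 2], [-3, 5]], and B = P·diag(2, -3)·P⁻¹.
Then B⁸ = P·diag(256, 6561)·P⁻¹ = [[1280, -13122], [768, -6561]] · [[-1, 2], [-3, 5]] = [[38086, -63050], [18915, -31269]].

[[38086, -63050], [18915, -31269]]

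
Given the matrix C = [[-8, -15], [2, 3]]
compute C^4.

tr C = -5 and det C = 6, so the characteristic polynomial is λ² − (-5)λ + (6) with roots -2 and -3.
Eigenvectors give P = [[5, -3], [-2, 1]] with P⁻¹ = [[-1, -3], [-2, -5]], and C = P·diag(-2, -3)·P⁻¹.
Then C^4 = P·diag(16, 81)·P⁻¹ = [[80, -243], [-32, 81]] · [[-1, -3], [-2, -5]] = [[406, 975], [-130, -309]].

[[406, 975], [-130, -309]]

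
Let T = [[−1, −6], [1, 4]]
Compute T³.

[[−13, −42], [7, 22]]

tr T = 3 and det T = 2, so the characteristic polynomial is λ² − (3)λ + (2) with roots 2 and 1.
Eigenvectors give P = [[−2, −3], [1, 1]] with P⁻¹ = [[1, 3], [−1, −2]], and T = P·diag(2, 1)·P⁻¹.
Then T³ = P·diag(8, 1)·P⁻¹ = [[−16, −3], [8, 1]] · [[1, 3], [−1, −2]] = [[−13, −42], [7, 22]].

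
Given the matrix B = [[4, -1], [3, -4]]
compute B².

[[13, 0], [0, 13]]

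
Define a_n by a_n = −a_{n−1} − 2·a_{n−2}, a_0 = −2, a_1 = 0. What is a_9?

With companion matrix T = [[−1, −2], [1, 0]], [a_n, a_{n−1}]ᵀ = T·[a_{n−1}, a_{n−2}]ᵀ, so [a_9, a_8]ᵀ = T⁸·[a_1, a_0]ᵀ.
T⁸ = [[−17, −6], [3, −14]], giving [a_9, a_8]ᵀ = [[12], [28]].

12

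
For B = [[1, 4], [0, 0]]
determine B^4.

B^2 = [[1, 4], [0, 0]]
B^3 = [[1, 4], [0, 0]]
B^4 = [[1, 4], [0, 0]]

[[1, 4], [0, 0]]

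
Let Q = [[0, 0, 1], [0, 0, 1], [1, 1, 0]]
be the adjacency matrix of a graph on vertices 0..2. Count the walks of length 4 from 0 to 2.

0

The number of length-4 walks from vertex 0 to vertex 2 is entry (0,2) of Q^4, where Q is the adjacency matrix.
Q^2 = [[1, 1, 0], [1, 1, 0], [0, 0, 2]]
Q^3 = [[0, 0, 2], [0, 0, 2], [2, 2, 0]]
Q^4 = [[2, 2, 0], [2, 2, 0], [0, 0, 4]]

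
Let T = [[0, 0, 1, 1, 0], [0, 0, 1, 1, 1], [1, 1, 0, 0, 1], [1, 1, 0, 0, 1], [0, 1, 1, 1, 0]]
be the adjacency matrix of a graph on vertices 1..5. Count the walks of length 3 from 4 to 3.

2

The number of length-3 walks from vertex 4 to vertex 3 is entry (4,3) of T³, where T is the adjacency matrix.
T² = [[2, 2, 0, 0, 2], [2, 3, 1, 1, 2], [0, 1, 3, 3, 1], [0, 1, 3, 3, 1], [2, 2, 1, 1, 3]]
T³ = [[0, 2, 6, 6, 2], [2, 4, 7, 7, 5], [6, 7, 2, 2, 7], [6, 7, 2, 2, 7], [2, 5, 7, 7, 4]]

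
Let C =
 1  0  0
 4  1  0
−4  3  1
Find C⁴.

C = I + N where N = [[0, 0, 0], [4, 0, 0], [−4, 3, 0]] is strictly lower-triangular, so N³ = 0.
(I + N)⁴ = I + 4·N + 6·N² = [[1, 0, 0], [16, 1, 0], [56, 12, 1]].

[[1, 0, 0], [16, 1, 0], [56, 12, 1]]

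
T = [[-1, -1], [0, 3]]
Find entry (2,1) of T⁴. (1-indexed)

0

T² = [[1, -2], [0, 9]]
T³ = [[-1, -7], [0, 27]]
T⁴ = [[1, -20], [0, 81]]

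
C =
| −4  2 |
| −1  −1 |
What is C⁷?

tr C = −5 and det C = 6, so the characteristic polynomial is λ² − (−5)λ + (6) with roots −3 and −2.
Eigenvectors give P = [[2, 1], [1, 1]] with P⁻¹ = [[1, −1], [−1, 2]], and C = P·diag(−3, −2)·P⁻¹.
Then C⁷ = P·diag(−2187, −128)·P⁻¹ = [[−4374, −128], [−2187, −128]] · [[1, −1], [−1, 2]] = [[−4246, 4118], [−2059, 1931]].

[[−4246, 4118], [−2059, 1931]]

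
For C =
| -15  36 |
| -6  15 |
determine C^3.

tr C = 0 and det C = -9, so the characteristic polynomial is λ² − (0)λ + (-9) with roots 3 and -3.
Eigenvectors give P = [[2, -3], [1, -1]] with P⁻¹ = [[-1, 3], [-1, 2]], and C = P·diag(3, -3)·P⁻¹.
Then C^3 = P·diag(27, -27)·P⁻¹ = [[54, 81], [27, 27]] · [[-1, 3], [-1, 2]] = [[-135, 324], [-54, 135]].

[[-135, 324], [-54, 135]]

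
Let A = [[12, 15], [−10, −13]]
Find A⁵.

tr A = −1 and det A = −6, so the characteristic polynomial is λ² − (−1)λ + (−6) with roots 2 and −3.
Eigenvectors give P = [[3, −1], [−2, 1]] with P⁻¹ = [[1, 1], [2, 3]], and A = P·diag(2, −3)·P⁻¹.
Then A⁵ = P·diag(32, −243)·P⁻¹ = [[96, 243], [−64, −243]] · [[1, 1], [2, 3]] = [[582, 825], [−550, −793]].

[[582, 825], [−550, −793]]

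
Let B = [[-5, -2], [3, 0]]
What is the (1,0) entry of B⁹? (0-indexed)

tr B = -5 and det B = 6, so the characteristic polynomial is λ² − (-5)λ + (6) with roots -2 and -3.
Eigenvectors give P = [[-2, -1], [3, 1]] with P⁻¹ = [[1, 1], [-3, -2]], and B = P·diag(-2, -3)·P⁻¹.
Then B⁹ = P·diag(-512, -19683)·P⁻¹ = [[1024, 19683], [-1536, -19683]] · [[1, 1], [-3, -2]] = [[-58025, -38342], [57513, 37830]].

57513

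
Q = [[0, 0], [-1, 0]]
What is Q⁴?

[[0, 0], [0, 0]]

Q is strictly triangular, hence nilpotent: Q² = 0, so Q⁴ = 0.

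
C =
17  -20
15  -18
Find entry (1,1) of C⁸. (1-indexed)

-18659

tr C = -1 and det C = -6, so the characteristic polynomial is λ² − (-1)λ + (-6) with roots 2 and -3.
Eigenvectors give P = [[-4, 1], [-3, 1]] with P⁻¹ = [[-1, 1], [-3, 4]], and C = P·diag(2, -3)·P⁻¹.
Then C⁸ = P·diag(256, 6561)·P⁻¹ = [[-1024, 6561], [-768, 6561]] · [[-1, 1], [-3, 4]] = [[-18659, 25220], [-18915, 25476]].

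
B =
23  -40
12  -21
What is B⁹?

tr B = 2 and det B = -3, so the characteristic polynomial is λ² − (2)λ + (-3) with roots 3 and -1.
Eigenvectors give P = [[2, 5], [1, 3]] with P⁻¹ = [[3, -5], [-1, 2]], and B = P·diag(3, -1)·P⁻¹.
Then B⁹ = P·diag(19683, -1)·P⁻¹ = [[39366, -5], [19683, -3]] · [[3, -5], [-1, 2]] = [[118103, -196840], [59052, -98421]].

[[118103, -196840], [59052, -98421]]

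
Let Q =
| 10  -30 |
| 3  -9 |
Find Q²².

Q² = Q (a projection; rank 1, trace 1), so Q²² = Q.

[[10, -30], [3, -9]]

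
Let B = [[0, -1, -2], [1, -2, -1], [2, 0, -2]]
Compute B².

[[-5, 2, 5], [-4, 3, 2], [-4, -2, 0]]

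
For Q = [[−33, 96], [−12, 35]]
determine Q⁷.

tr Q = 2 and det Q = −3, so the characteristic polynomial is λ² − (2)λ + (−3) with roots 3 and −1.
Eigenvectors give P = [[−8, 3], [−3, 1]] with P⁻¹ = [[1, −3], [3, −8]], and Q = P·diag(3, −1)·P⁻¹.
Then Q⁷ = P·diag(2187, −1)·P⁻¹ = [[−17496, −3], [−6561, −1]] · [[1, −3], [3, −8]] = [[−17505, 52512], [−6564, 19691]].

[[−17505, 52512], [−6564, 19691]]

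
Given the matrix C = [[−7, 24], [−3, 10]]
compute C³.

[[−55, 168], [−21, 64]]

tr C = 3 and det C = 2, so the characteristic polynomial is λ² − (3)λ + (2) with roots 2 and 1.
Eigenvectors give P = [[−8, −3], [−3, −1]] with P⁻¹ = [[1, −3], [−3, 8]], and C = P·diag(2, 1)·P⁻¹.
Then C³ = P·diag(8, 1)·P⁻¹ = [[−64, −3], [−24, −1]] · [[1, −3], [−3, 8]] = [[−55, 168], [−21, 64]].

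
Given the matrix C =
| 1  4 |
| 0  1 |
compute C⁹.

[[1, 36], [0, 1]]

C = I + N where N = [[0, 4], [0, 0]] is strictly upper-triangular, so N² = 0.
(I + N)⁹ = I + 9·N = [[1, 36], [0, 1]].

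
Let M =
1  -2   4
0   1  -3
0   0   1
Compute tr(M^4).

M = I + N where N = [[0, -2, 4], [0, 0, -3], [0, 0, 0]] is strictly upper-triangular, so N^3 = 0.
(I + N)^4 = I + 4·N + 6·N^2 = [[1, -8, 52], [0, 1, -12], [0, 0, 1]].

3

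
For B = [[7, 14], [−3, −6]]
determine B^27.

[[7, 14], [−3, −6]]

B² = B (a projection; rank 1, trace 1), so B^27 = B.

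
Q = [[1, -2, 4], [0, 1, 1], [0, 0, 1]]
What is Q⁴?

[[1, -8, 4], [0, 1, 4], [0, 0, 1]]

Q = I + N where N = [[0, -2, 4], [0, 0, 1], [0, 0, 0]] is strictly upper-triangular, so N³ = 0.
(I + N)⁴ = I + 4·N + 6·N² = [[1, -8, 4], [0, 1, 4], [0, 0, 1]].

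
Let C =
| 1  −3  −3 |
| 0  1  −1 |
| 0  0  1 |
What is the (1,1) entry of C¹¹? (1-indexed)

C = I + N where N = [[0, −3, −3], [0, 0, −1], [0, 0, 0]] is strictly upper-triangular, so N³ = 0.
(I + N)¹¹ = I + 11·N + 55·N² = [[1, −33, 132], [0, 1, −11], [0, 0, 1]].

1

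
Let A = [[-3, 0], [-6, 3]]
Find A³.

[[-27, 0], [-54, 27]]

tr A = 0 and det A = -9, so the characteristic polynomial is λ² − (0)λ + (-9) with roots -3 and 3.
Eigenvectors give P = [[1, 0], [1, 1]] with P⁻¹ = [[1, 0], [-1, 1]], and A = P·diag(-3, 3)·P⁻¹.
Then A³ = P·diag(-27, 27)·P⁻¹ = [[-27, 0], [-27, 27]] · [[1, 0], [-1, 1]] = [[-27, 0], [-54, 27]].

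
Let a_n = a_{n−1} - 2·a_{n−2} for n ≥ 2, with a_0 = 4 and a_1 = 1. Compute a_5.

23

With companion matrix T = [[1, -2], [1, 0]], [a_n, a_{n−1}]ᵀ = T·[a_{n−1}, a_{n−2}]ᵀ, so [a_5, a_4]ᵀ = T^4·[a_1, a_0]ᵀ.
T^4 = [[-1, 6], [-3, 2]], giving [a_5, a_4]ᵀ = [[23], [5]].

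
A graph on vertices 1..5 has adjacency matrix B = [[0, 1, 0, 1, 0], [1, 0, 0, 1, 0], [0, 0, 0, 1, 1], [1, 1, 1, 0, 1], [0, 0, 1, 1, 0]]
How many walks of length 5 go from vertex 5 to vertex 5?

The number of length-5 walks from vertex 5 to vertex 5 is entry (5,5) of B⁵, where B is the adjacency matrix.
B² = [[2, 1, 1, 1, 1], [1, 2, 1, 1, 1], [1, 1, 2, 1, 1], [1, 1, 1, 4, 1], [1, 1, 1, 1, 2]]
B³ = [[2, 3, 2, 5, 2], [3, 2, 2, 5, 2], [2, 2, 2, 5, 3], [5, 5, 5, 4, 5], [2, 2, 3, 5, 2]]
B⁴ = [[8, 7, 7, 9, 7], [7, 8, 7, 9, 7], [7, 7, 8, 9, 7], [9, 9, 9, 20, 9], [7, 7, 7, 9, 8]]
B⁵ = [[16, 17, 16, 29, 16], [17, 16, 16, 29, 16], [16, 16, 16, 29, 17], [29, 29, 29, 36, 29], [16, 16, 17, 29, 16]]

16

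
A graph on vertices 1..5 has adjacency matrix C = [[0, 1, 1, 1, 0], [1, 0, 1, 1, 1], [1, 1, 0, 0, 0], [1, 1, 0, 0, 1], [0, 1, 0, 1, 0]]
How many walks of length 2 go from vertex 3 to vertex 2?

The number of length-2 walks from vertex 3 to vertex 2 is entry (3,2) of C^2, where C is the adjacency matrix.
C^2 = [[3, 2, 1, 1, 2], [2, 4, 1, 2, 1], [1, 1, 2, 2, 1], [1, 2, 2, 3, 1], [2, 1, 1, 1, 2]]

1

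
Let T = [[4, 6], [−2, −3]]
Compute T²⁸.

[[4, 6], [−2, −3]]

T² = T (a projection; rank 1, trace 1), so T²⁸ = T.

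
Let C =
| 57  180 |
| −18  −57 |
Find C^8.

tr C = 0 and det C = −9, so the characteristic polynomial is λ² − (0)λ + (−9) with roots −3 and 3.
Eigenvectors give P = [[−3, 10], [1, −3]] with P⁻¹ = [[3, 10], [1, 3]], and C = P·diag(−3, 3)·P⁻¹.
Then C^8 = P·diag(6561, 6561)·P⁻¹ = [[−19683, 65610], [6561, −19683]] · [[3, 10], [1, 3]] = [[6561, 0], [0, 6561]].

[[6561, 0], [0, 6561]]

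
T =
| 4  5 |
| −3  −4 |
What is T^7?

T² = I (check: tr T = 0 and det T = −1), so T^7 = T since 7 is odd.

[[4, 5], [−3, −4]]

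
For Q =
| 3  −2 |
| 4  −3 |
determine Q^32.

Q² = I (check: tr Q = 0 and det Q = −1), so Q^32 = I since 32 is even.

[[1, 0], [0, 1]]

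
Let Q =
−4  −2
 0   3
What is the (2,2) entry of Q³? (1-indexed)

27

Q² = [[16, 2], [0, 9]]
Q³ = [[−64, −26], [0, 27]]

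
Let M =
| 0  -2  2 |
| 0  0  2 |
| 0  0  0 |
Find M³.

M is strictly triangular, hence nilpotent: M³ = 0, so M³ = 0.

[[0, 0, 0], [0, 0, 0], [0, 0, 0]]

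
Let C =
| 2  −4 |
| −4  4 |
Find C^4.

C^2 = [[20, −24], [−24, 32]]
C^3 = [[136, −176], [−176, 224]]
C^4 = [[976, −1248], [−1248, 1600]]

[[976, −1248], [−1248, 1600]]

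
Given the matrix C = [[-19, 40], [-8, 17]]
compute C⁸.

tr C = -2 and det C = -3, so the characteristic polynomial is λ² − (-2)λ + (-3) with roots -3 and 1.
Eigenvectors give P = [[-5, -2], [-2, -1]] with P⁻¹ = [[-1, 2], [2, -5]], and C = P·diag(-3, 1)·P⁻¹.
Then C⁸ = P·diag(6561, 1)·P⁻¹ = [[-32805, -2], [-13122, -1]] · [[-1, 2], [2, -5]] = [[32801, -65600], [13120, -26239]].

[[32801, -65600], [13120, -26239]]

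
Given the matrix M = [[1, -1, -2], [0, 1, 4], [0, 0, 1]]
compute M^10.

[[1, -10, -200], [0, 1, 40], [0, 0, 1]]

M = I + N where N = [[0, -1, -2], [0, 0, 4], [0, 0, 0]] is strictly upper-triangular, so N^3 = 0.
(I + N)^10 = I + 10·N + 45·N^2 = [[1, -10, -200], [0, 1, 40], [0, 0, 1]].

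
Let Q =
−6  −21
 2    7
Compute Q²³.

Q² = Q (a projection; rank 1, trace 1), so Q²³ = Q.

[[−6, −21], [2, 7]]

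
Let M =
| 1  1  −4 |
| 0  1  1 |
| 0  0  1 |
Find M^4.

[[1, 4, −10], [0, 1, 4], [0, 0, 1]]

M = I + N where N = [[0, 1, −4], [0, 0, 1], [0, 0, 0]] is strictly upper-triangular, so N^3 = 0.
(I + N)^4 = I + 4·N + 6·N^2 = [[1, 4, −10], [0, 1, 4], [0, 0, 1]].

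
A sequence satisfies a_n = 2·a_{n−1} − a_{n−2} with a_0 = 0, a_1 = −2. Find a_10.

−20

With companion matrix B = [[2, −1], [1, 0]], [a_n, a_{n−1}]ᵀ = B·[a_{n−1}, a_{n−2}]ᵀ, so [a_10, a_9]ᵀ = B⁹·[a_1, a_0]ᵀ.
B⁹ = [[10, −9], [9, −8]], giving [a_10, a_9]ᵀ = [[−20], [−18]].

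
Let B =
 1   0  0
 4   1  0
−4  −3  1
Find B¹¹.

B = I + N where N = [[0, 0, 0], [4, 0, 0], [−4, −3, 0]] is strictly lower-triangular, so N³ = 0.
(I + N)¹¹ = I + 11·N + 55·N² = [[1, 0, 0], [44, 1, 0], [−704, −33, 1]].

[[1, 0, 0], [44, 1, 0], [−704, −33, 1]]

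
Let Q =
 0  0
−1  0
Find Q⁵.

Q is strictly triangular, hence nilpotent: Q² = 0, so Q⁵ = 0.

[[0, 0], [0, 0]]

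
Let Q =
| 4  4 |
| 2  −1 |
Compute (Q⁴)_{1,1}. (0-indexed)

Q² = [[24, 12], [6, 9]]
Q³ = [[120, 84], [42, 15]]
Q⁴ = [[648, 396], [198, 153]]

153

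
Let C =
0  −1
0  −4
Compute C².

[[0, 4], [0, 16]]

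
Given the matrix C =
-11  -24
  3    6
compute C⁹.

[[-173051, -460104], [57513, 152856]]

tr C = -5 and det C = 6, so the characteristic polynomial is λ² − (-5)λ + (6) with roots -2 and -3.
Eigenvectors give P = [[-8, -3], [3, 1]] with P⁻¹ = [[1, 3], [-3, -8]], and C = P·diag(-2, -3)·P⁻¹.
Then C⁹ = P·diag(-512, -19683)·P⁻¹ = [[4096, 59049], [-1536, -19683]] · [[1, 3], [-3, -8]] = [[-173051, -460104], [57513, 152856]].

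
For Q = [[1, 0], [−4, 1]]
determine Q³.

[[1, 0], [−12, 1]]

Q = I + N where N = [[0, 0], [−4, 0]] is strictly lower-triangular, so N² = 0.
(I + N)³ = I + 3·N = [[1, 0], [−12, 1]].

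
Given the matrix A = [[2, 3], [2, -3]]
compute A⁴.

[[106, -75], [-50, 231]]

A² = [[10, -3], [-2, 15]]
A³ = [[14, 39], [26, -51]]
A⁴ = [[106, -75], [-50, 231]]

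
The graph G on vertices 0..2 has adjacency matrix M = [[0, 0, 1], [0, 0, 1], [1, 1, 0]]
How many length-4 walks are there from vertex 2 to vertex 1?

0

The number of length-4 walks from vertex 2 to vertex 1 is entry (2,1) of M^4, where M is the adjacency matrix.
M^2 = [[1, 1, 0], [1, 1, 0], [0, 0, 2]]
M^3 = [[0, 0, 2], [0, 0, 2], [2, 2, 0]]
M^4 = [[2, 2, 0], [2, 2, 0], [0, 0, 4]]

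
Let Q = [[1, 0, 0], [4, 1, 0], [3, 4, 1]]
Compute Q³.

[[1, 0, 0], [12, 1, 0], [57, 12, 1]]

Q = I + N where N = [[0, 0, 0], [4, 0, 0], [3, 4, 0]] is strictly lower-triangular, so N³ = 0.
(I + N)³ = I + 3·N + 3·N² = [[1, 0, 0], [12, 1, 0], [57, 12, 1]].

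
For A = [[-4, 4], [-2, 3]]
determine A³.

[[-24, 20], [-10, 11]]

A² = [[8, -4], [2, 1]]
A³ = [[-24, 20], [-10, 11]]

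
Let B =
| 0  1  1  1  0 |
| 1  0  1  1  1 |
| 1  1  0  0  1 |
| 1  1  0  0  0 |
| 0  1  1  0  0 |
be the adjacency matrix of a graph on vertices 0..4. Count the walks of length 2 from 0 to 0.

The number of length-2 walks from vertex 0 to vertex 0 is entry (0,0) of B², where B is the adjacency matrix.
B² = [[3, 2, 1, 1, 2], [2, 4, 2, 1, 1], [1, 2, 3, 2, 1], [1, 1, 2, 2, 1], [2, 1, 1, 1, 2]]

3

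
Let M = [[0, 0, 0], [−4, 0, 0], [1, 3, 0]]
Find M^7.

[[0, 0, 0], [0, 0, 0], [0, 0, 0]]

M is strictly triangular, hence nilpotent: M^3 = 0, so M^7 = 0.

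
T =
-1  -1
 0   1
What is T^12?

T² = I (check: tr T = 0 and det T = -1), so T^12 = I since 12 is even.

[[1, 0], [0, 1]]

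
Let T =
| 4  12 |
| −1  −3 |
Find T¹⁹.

[[4, 12], [−1, −3]]

T² = T (a projection; rank 1, trace 1), so T¹⁹ = T.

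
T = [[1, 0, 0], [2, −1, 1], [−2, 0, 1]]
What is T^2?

[[1, 0, 0], [−2, 1, 0], [−4, 0, 1]]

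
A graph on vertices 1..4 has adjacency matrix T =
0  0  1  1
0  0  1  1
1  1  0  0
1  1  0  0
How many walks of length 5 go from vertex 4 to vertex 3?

The number of length-5 walks from vertex 4 to vertex 3 is entry (4,3) of T⁵, where T is the adjacency matrix.
T² = [[2, 2, 0, 0], [2, 2, 0, 0], [0, 0, 2, 2], [0, 0, 2, 2]]
T³ = [[0, 0, 4, 4], [0, 0, 4, 4], [4, 4, 0, 0], [4, 4, 0, 0]]
T⁴ = [[8, 8, 0, 0], [8, 8, 0, 0], [0, 0, 8, 8], [0, 0, 8, 8]]
T⁵ = [[0, 0, 16, 16], [0, 0, 16, 16], [16, 16, 0, 0], [16, 16, 0, 0]]

0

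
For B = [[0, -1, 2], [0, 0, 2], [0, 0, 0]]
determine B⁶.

[[0, 0, 0], [0, 0, 0], [0, 0, 0]]

B is strictly triangular, hence nilpotent: B³ = 0, so B⁶ = 0.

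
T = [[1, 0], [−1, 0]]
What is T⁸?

[[1, 0], [−1, 0]]

T² = T (a projection; rank 1, trace 1), so T⁸ = T.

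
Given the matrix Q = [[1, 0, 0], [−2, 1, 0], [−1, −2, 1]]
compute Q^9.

Q = I + N where N = [[0, 0, 0], [−2, 0, 0], [−1, −2, 0]] is strictly lower-triangular, so N^3 = 0.
(I + N)^9 = I + 9·N + 36·N^2 = [[1, 0, 0], [−18, 1, 0], [135, −18, 1]].

[[1, 0, 0], [−18, 1, 0], [135, −18, 1]]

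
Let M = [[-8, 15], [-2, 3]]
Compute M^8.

tr M = -5 and det M = 6, so the characteristic polynomial is λ² − (-5)λ + (6) with roots -3 and -2.
Eigenvectors give P = [[-3, -5], [-1, -2]] with P⁻¹ = [[-2, 5], [1, -3]], and M = P·diag(-3, -2)·P⁻¹.
Then M^8 = P·diag(6561, 256)·P⁻¹ = [[-19683, -1280], [-6561, -512]] · [[-2, 5], [1, -3]] = [[38086, -94575], [12610, -31269]].

[[38086, -94575], [12610, -31269]]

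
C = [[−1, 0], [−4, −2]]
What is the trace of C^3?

−9

C^2 = [[1, 0], [12, 4]]
C^3 = [[−1, 0], [−28, −8]]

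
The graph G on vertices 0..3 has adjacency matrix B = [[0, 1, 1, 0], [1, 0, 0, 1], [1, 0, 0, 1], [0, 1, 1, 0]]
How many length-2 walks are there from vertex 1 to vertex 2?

The number of length-2 walks from vertex 1 to vertex 2 is entry (1,2) of B², where B is the adjacency matrix.
B² = [[2, 0, 0, 2], [0, 2, 2, 0], [0, 2, 2, 0], [2, 0, 0, 2]]

2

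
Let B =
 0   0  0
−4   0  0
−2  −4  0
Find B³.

B is strictly triangular, hence nilpotent: B³ = 0, so B³ = 0.

[[0, 0, 0], [0, 0, 0], [0, 0, 0]]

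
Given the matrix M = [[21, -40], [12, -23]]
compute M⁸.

[[-32799, 65600], [-19680, 39361]]

tr M = -2 and det M = -3, so the characteristic polynomial is λ² − (-2)λ + (-3) with roots 1 and -3.
Eigenvectors give P = [[-2, 5], [-1, 3]] with P⁻¹ = [[-3, 5], [-1, 2]], and M = P·diag(1, -3)·P⁻¹.
Then M⁸ = P·diag(1, 6561)·P⁻¹ = [[-2, 32805], [-1, 19683]] · [[-3, 5], [-1, 2]] = [[-32799, 65600], [-19680, 39361]].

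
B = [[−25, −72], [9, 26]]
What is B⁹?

[[−4105, −12312], [1539, 4616]]

tr B = 1 and det B = −2, so the characteristic polynomial is λ² − (1)λ + (−2) with roots 2 and −1.
Eigenvectors give P = [[−8, −3], [3, 1]] with P⁻¹ = [[1, 3], [−3, −8]], and B = P·diag(2, −1)·P⁻¹.
Then B⁹ = P·diag(512, −1)·P⁻¹ = [[−4096, 3], [1536, −1]] · [[1, 3], [−3, −8]] = [[−4105, −12312], [1539, 4616]].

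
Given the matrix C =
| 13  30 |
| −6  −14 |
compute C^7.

[[517, 1290], [−258, −644]]

tr C = −1 and det C = −2, so the characteristic polynomial is λ² − (−1)λ + (−2) with roots 1 and −2.
Eigenvectors give P = [[5, −2], [−2, 1]] with P⁻¹ = [[1, 2], [2, 5]], and C = P·diag(1, −2)·P⁻¹.
Then C^7 = P·diag(1, −128)·P⁻¹ = [[5, 256], [−2, −128]] · [[1, 2], [2, 5]] = [[517, 1290], [−258, −644]].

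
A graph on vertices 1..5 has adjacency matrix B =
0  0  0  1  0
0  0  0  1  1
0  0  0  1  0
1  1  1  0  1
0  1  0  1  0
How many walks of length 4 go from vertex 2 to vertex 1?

5

The number of length-4 walks from vertex 2 to vertex 1 is entry (2,1) of B⁴, where B is the adjacency matrix.
B² = [[1, 1, 1, 0, 1], [1, 2, 1, 1, 1], [1, 1, 1, 0, 1], [0, 1, 0, 4, 1], [1, 1, 1, 1, 2]]
B³ = [[0, 1, 0, 4, 1], [1, 2, 1, 5, 3], [0, 1, 0, 4, 1], [4, 5, 4, 2, 5], [1, 3, 1, 5, 2]]
B⁴ = [[4, 5, 4, 2, 5], [5, 8, 5, 7, 7], [4, 5, 4, 2, 5], [2, 7, 2, 18, 7], [5, 7, 5, 7, 8]]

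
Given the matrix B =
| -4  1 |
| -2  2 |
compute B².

[[14, -2], [4, 2]]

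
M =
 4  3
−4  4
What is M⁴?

M² = [[4, 24], [−32, 4]]
M³ = [[−80, 108], [−144, −80]]
M⁴ = [[−752, 192], [−256, −752]]

[[−752, 192], [−256, −752]]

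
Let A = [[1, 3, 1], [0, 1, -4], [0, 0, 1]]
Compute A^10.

A = I + N where N = [[0, 3, 1], [0, 0, -4], [0, 0, 0]] is strictly upper-triangular, so N^3 = 0.
(I + N)^10 = I + 10·N + 45·N^2 = [[1, 30, -530], [0, 1, -40], [0, 0, 1]].

[[1, 30, -530], [0, 1, -40], [0, 0, 1]]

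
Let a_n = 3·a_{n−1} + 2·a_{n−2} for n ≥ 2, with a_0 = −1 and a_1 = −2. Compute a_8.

−16084

With companion matrix T = [[3, 2], [1, 0]], [a_n, a_{n−1}]ᵀ = T·[a_{n−1}, a_{n−2}]ᵀ, so [a_8, a_7]ᵀ = T⁷·[a_1, a_0]ᵀ.
T⁷ = [[6279, 3526], [1763, 990]], giving [a_8, a_7]ᵀ = [[−16084], [−4516]].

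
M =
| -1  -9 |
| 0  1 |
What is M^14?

M² = I (check: tr M = 0 and det M = -1), so M^14 = I since 14 is even.

[[1, 0], [0, 1]]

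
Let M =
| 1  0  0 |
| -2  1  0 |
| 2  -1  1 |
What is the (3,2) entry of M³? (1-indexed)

-3

M = I + N where N = [[0, 0, 0], [-2, 0, 0], [2, -1, 0]] is strictly lower-triangular, so N³ = 0.
(I + N)³ = I + 3·N + 3·N² = [[1, 0, 0], [-6, 1, 0], [12, -3, 1]].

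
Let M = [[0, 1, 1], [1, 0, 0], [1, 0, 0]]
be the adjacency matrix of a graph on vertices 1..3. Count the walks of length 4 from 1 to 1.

The number of length-4 walks from vertex 1 to vertex 1 is entry (1,1) of M^4, where M is the adjacency matrix.
M^2 = [[2, 0, 0], [0, 1, 1], [0, 1, 1]]
M^3 = [[0, 2, 2], [2, 0, 0], [2, 0, 0]]
M^4 = [[4, 0, 0], [0, 2, 2], [0, 2, 2]]

4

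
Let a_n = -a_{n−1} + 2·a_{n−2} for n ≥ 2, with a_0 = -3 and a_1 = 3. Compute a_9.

1023

With companion matrix T = [[-1, 2], [1, 0]], [a_n, a_{n−1}]ᵀ = T·[a_{n−1}, a_{n−2}]ᵀ, so [a_9, a_8]ᵀ = T^8·[a_1, a_0]ᵀ.
T^8 = [[171, -170], [-85, 86]], giving [a_9, a_8]ᵀ = [[1023], [-513]].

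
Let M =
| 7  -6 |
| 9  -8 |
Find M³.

tr M = -1 and det M = -2, so the characteristic polynomial is λ² − (-1)λ + (-2) with roots 1 and -2.
Eigenvectors give P = [[1, -2], [1, -3]] with P⁻¹ = [[3, -2], [1, -1]], and M = P·diag(1, -2)·P⁻¹.
Then M³ = P·diag(1, -8)·P⁻¹ = [[1, 16], [1, 24]] · [[3, -2], [1, -1]] = [[19, -18], [27, -26]].

[[19, -18], [27, -26]]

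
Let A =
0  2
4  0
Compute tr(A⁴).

A² = [[8, 0], [0, 8]]
A³ = [[0, 16], [32, 0]]
A⁴ = [[64, 0], [0, 64]]

128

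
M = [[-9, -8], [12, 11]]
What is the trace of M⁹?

tr M = 2 and det M = -3, so the characteristic polynomial is λ² − (2)λ + (-3) with roots 3 and -1.
Eigenvectors give P = [[-2, -1], [3, 1]] with P⁻¹ = [[1, 1], [-3, -2]], and M = P·diag(3, -1)·P⁻¹.
Then M⁹ = P·diag(19683, -1)·P⁻¹ = [[-39366, 1], [59049, -1]] · [[1, 1], [-3, -2]] = [[-39369, -39368], [59052, 59051]].

19682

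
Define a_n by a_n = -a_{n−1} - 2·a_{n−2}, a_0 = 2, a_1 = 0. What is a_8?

-28

With companion matrix Q = [[-1, -2], [1, 0]], [a_n, a_{n−1}]ᵀ = Q·[a_{n−1}, a_{n−2}]ᵀ, so [a_8, a_7]ᵀ = Q⁷·[a_1, a_0]ᵀ.
Q⁷ = [[3, -14], [7, 10]], giving [a_8, a_7]ᵀ = [[-28], [20]].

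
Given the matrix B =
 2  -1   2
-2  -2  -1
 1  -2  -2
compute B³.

[[25, -2, 18], [-18, -15, -10], [2, -34, -15]]

B² = [[8, -4, 1], [-1, 8, 0], [4, 7, 8]]
B³ = [[25, -2, 18], [-18, -15, -10], [2, -34, -15]]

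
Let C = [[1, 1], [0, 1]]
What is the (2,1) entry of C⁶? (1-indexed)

0

C = I + N where N = [[0, 1], [0, 0]] is strictly upper-triangular, so N² = 0.
(I + N)⁶ = I + 6·N = [[1, 6], [0, 1]].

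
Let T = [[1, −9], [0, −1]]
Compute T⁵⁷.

[[1, −9], [0, −1]]

T² = I (check: tr T = 0 and det T = −1), so T⁵⁷ = T since 57 is odd.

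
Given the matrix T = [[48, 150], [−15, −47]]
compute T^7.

[[23022, 69450], [−6945, −20963]]

tr T = 1 and det T = −6, so the characteristic polynomial is λ² − (1)λ + (−6) with roots −2 and 3.
Eigenvectors give P = [[−3, 10], [1, −3]] with P⁻¹ = [[3, 10], [1, 3]], and T = P·diag(−2, 3)·P⁻¹.
Then T^7 = P·diag(−128, 2187)·P⁻¹ = [[384, 21870], [−128, −6561]] · [[3, 10], [1, 3]] = [[23022, 69450], [−6945, −20963]].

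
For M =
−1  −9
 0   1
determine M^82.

M² = I (check: tr M = 0 and det M = −1), so M^82 = I since 82 is even.

[[1, 0], [0, 1]]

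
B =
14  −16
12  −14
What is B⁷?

tr B = 0 and det B = −4, so the characteristic polynomial is λ² − (0)λ + (−4) with roots 2 and −2.
Eigenvectors give P = [[−4, −1], [−3, −1]] with P⁻¹ = [[−1, 1], [3, −4]], and B = P·diag(2, −2)·P⁻¹.
Then B⁷ = P·diag(128, −128)·P⁻¹ = [[−512, 128], [−384, 128]] · [[−1, 1], [3, −4]] = [[896, −1024], [768, −896]].

[[896, −1024], [768, −896]]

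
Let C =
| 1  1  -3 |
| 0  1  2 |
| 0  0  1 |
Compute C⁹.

[[1, 9, 45], [0, 1, 18], [0, 0, 1]]

C = I + N where N = [[0, 1, -3], [0, 0, 2], [0, 0, 0]] is strictly upper-triangular, so N³ = 0.
(I + N)⁹ = I + 9·N + 36·N² = [[1, 9, 45], [0, 1, 18], [0, 0, 1]].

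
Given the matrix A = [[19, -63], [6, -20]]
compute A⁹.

[[3079, -10773], [1026, -3590]]

tr A = -1 and det A = -2, so the characteristic polynomial is λ² − (-1)λ + (-2) with roots 1 and -2.
Eigenvectors give P = [[7, 3], [2, 1]] with P⁻¹ = [[1, -3], [-2, 7]], and A = P·diag(1, -2)·P⁻¹.
Then A⁹ = P·diag(1, -512)·P⁻¹ = [[7, -1536], [2, -512]] · [[1, -3], [-2, 7]] = [[3079, -10773], [1026, -3590]].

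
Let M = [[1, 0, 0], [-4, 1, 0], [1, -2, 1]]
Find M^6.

M = I + N where N = [[0, 0, 0], [-4, 0, 0], [1, -2, 0]] is strictly lower-triangular, so N^3 = 0.
(I + N)^6 = I + 6·N + 15·N^2 = [[1, 0, 0], [-24, 1, 0], [126, -12, 1]].

[[1, 0, 0], [-24, 1, 0], [126, -12, 1]]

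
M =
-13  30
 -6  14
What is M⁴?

[[-59, 150], [-30, 76]]

tr M = 1 and det M = -2, so the characteristic polynomial is λ² − (1)λ + (-2) with roots 2 and -1.
Eigenvectors give P = [[-2, -5], [-1, -2]] with P⁻¹ = [[2, -5], [-1, 2]], and M = P·diag(2, -1)·P⁻¹.
Then M⁴ = P·diag(16, 1)·P⁻¹ = [[-32, -5], [-16, -2]] · [[2, -5], [-1, 2]] = [[-59, 150], [-30, 76]].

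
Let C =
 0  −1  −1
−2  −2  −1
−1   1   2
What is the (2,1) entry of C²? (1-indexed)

5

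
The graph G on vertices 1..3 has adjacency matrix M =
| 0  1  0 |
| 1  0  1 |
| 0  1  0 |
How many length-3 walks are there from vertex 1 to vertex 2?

The number of length-3 walks from vertex 1 to vertex 2 is entry (1,2) of M³, where M is the adjacency matrix.
M² = [[1, 0, 1], [0, 2, 0], [1, 0, 1]]
M³ = [[0, 2, 0], [2, 0, 2], [0, 2, 0]]

2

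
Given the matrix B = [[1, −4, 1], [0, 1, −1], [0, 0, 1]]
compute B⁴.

[[1, −16, 28], [0, 1, −4], [0, 0, 1]]

B = I + N where N = [[0, −4, 1], [0, 0, −1], [0, 0, 0]] is strictly upper-triangular, so N³ = 0.
(I + N)⁴ = I + 4·N + 6·N² = [[1, −16, 28], [0, 1, −4], [0, 0, 1]].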